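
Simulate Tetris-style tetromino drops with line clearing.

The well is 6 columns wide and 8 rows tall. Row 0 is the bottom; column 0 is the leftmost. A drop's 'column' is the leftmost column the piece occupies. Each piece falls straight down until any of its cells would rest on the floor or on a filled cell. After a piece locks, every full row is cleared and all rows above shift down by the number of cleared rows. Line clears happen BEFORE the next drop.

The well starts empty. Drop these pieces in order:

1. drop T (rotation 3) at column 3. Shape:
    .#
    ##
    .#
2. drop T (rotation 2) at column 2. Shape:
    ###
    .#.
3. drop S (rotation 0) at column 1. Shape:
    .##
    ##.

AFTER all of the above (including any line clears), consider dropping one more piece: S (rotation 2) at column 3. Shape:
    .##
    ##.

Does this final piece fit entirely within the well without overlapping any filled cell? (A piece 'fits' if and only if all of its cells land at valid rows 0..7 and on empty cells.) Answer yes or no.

Drop 1: T rot3 at col 3 lands with bottom-row=0; cleared 0 line(s) (total 0); column heights now [0 0 0 2 3 0], max=3
Drop 2: T rot2 at col 2 lands with bottom-row=2; cleared 0 line(s) (total 0); column heights now [0 0 4 4 4 0], max=4
Drop 3: S rot0 at col 1 lands with bottom-row=4; cleared 0 line(s) (total 0); column heights now [0 5 6 6 4 0], max=6
Test piece S rot2 at col 3 (width 3): heights before test = [0 5 6 6 4 0]; fits = True

Answer: yes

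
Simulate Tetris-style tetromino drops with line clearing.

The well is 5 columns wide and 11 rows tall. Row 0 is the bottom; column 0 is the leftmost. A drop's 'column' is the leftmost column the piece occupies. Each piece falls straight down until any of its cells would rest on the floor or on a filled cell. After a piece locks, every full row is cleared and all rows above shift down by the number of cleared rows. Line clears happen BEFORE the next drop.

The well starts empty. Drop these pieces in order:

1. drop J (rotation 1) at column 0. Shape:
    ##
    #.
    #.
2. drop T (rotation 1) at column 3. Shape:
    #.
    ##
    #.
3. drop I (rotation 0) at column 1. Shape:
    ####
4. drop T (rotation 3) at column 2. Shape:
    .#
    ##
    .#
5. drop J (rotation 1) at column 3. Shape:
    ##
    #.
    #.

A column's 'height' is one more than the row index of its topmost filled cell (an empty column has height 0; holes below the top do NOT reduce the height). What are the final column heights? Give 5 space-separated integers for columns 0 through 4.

Answer: 3 4 6 10 10

Derivation:
Drop 1: J rot1 at col 0 lands with bottom-row=0; cleared 0 line(s) (total 0); column heights now [3 3 0 0 0], max=3
Drop 2: T rot1 at col 3 lands with bottom-row=0; cleared 0 line(s) (total 0); column heights now [3 3 0 3 2], max=3
Drop 3: I rot0 at col 1 lands with bottom-row=3; cleared 0 line(s) (total 0); column heights now [3 4 4 4 4], max=4
Drop 4: T rot3 at col 2 lands with bottom-row=4; cleared 0 line(s) (total 0); column heights now [3 4 6 7 4], max=7
Drop 5: J rot1 at col 3 lands with bottom-row=7; cleared 0 line(s) (total 0); column heights now [3 4 6 10 10], max=10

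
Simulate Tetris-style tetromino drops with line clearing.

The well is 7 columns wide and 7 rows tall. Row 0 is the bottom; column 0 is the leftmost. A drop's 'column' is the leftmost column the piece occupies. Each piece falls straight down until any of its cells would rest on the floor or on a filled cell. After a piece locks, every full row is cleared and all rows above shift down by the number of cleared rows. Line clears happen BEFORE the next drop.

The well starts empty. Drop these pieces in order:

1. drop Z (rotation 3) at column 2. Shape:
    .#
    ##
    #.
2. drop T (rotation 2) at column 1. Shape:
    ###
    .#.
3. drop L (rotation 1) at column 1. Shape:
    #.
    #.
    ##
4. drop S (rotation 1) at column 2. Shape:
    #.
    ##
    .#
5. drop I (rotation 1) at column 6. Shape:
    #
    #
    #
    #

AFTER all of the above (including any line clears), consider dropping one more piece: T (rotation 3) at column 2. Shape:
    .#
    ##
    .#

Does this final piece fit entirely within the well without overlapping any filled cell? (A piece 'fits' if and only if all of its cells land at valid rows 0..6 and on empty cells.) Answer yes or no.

Drop 1: Z rot3 at col 2 lands with bottom-row=0; cleared 0 line(s) (total 0); column heights now [0 0 2 3 0 0 0], max=3
Drop 2: T rot2 at col 1 lands with bottom-row=2; cleared 0 line(s) (total 0); column heights now [0 4 4 4 0 0 0], max=4
Drop 3: L rot1 at col 1 lands with bottom-row=4; cleared 0 line(s) (total 0); column heights now [0 7 5 4 0 0 0], max=7
Drop 4: S rot1 at col 2 lands with bottom-row=4; cleared 0 line(s) (total 0); column heights now [0 7 7 6 0 0 0], max=7
Drop 5: I rot1 at col 6 lands with bottom-row=0; cleared 0 line(s) (total 0); column heights now [0 7 7 6 0 0 4], max=7
Test piece T rot3 at col 2 (width 2): heights before test = [0 7 7 6 0 0 4]; fits = False

Answer: no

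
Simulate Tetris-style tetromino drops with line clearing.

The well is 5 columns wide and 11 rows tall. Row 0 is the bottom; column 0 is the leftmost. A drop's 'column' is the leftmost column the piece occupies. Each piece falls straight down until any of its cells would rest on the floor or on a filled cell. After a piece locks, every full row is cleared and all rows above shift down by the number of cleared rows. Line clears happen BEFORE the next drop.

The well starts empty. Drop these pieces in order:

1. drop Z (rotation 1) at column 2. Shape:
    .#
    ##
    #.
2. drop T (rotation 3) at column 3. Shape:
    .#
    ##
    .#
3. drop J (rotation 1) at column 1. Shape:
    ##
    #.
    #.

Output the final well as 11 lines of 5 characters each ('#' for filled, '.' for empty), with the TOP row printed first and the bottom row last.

Answer: .....
.....
.....
.....
.....
.....
....#
...##
.####
.###.
.##..

Derivation:
Drop 1: Z rot1 at col 2 lands with bottom-row=0; cleared 0 line(s) (total 0); column heights now [0 0 2 3 0], max=3
Drop 2: T rot3 at col 3 lands with bottom-row=2; cleared 0 line(s) (total 0); column heights now [0 0 2 4 5], max=5
Drop 3: J rot1 at col 1 lands with bottom-row=0; cleared 0 line(s) (total 0); column heights now [0 3 3 4 5], max=5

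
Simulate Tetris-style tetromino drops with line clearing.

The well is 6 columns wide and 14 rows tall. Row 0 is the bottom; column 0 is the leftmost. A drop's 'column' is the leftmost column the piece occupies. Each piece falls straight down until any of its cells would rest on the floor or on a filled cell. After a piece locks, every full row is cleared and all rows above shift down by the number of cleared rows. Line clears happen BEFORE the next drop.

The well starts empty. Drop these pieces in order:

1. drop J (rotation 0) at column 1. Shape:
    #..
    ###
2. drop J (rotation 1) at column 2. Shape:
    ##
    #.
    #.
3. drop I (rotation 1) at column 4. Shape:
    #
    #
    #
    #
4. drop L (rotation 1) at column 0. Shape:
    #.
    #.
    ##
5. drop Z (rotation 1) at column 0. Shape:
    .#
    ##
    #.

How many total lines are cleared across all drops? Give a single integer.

Drop 1: J rot0 at col 1 lands with bottom-row=0; cleared 0 line(s) (total 0); column heights now [0 2 1 1 0 0], max=2
Drop 2: J rot1 at col 2 lands with bottom-row=1; cleared 0 line(s) (total 0); column heights now [0 2 4 4 0 0], max=4
Drop 3: I rot1 at col 4 lands with bottom-row=0; cleared 0 line(s) (total 0); column heights now [0 2 4 4 4 0], max=4
Drop 4: L rot1 at col 0 lands with bottom-row=2; cleared 0 line(s) (total 0); column heights now [5 3 4 4 4 0], max=5
Drop 5: Z rot1 at col 0 lands with bottom-row=5; cleared 0 line(s) (total 0); column heights now [7 8 4 4 4 0], max=8

Answer: 0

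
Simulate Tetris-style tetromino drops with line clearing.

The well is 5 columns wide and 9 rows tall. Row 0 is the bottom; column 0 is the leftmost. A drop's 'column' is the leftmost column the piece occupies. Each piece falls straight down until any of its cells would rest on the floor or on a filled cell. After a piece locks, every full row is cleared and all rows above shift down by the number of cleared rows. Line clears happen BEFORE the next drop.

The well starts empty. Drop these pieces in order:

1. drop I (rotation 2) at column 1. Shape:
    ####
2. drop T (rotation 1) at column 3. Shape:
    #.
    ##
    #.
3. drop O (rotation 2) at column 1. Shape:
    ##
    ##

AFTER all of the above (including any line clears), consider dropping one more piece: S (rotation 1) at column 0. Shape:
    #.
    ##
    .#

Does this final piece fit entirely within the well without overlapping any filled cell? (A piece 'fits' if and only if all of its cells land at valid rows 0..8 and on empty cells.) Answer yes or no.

Drop 1: I rot2 at col 1 lands with bottom-row=0; cleared 0 line(s) (total 0); column heights now [0 1 1 1 1], max=1
Drop 2: T rot1 at col 3 lands with bottom-row=1; cleared 0 line(s) (total 0); column heights now [0 1 1 4 3], max=4
Drop 3: O rot2 at col 1 lands with bottom-row=1; cleared 0 line(s) (total 0); column heights now [0 3 3 4 3], max=4
Test piece S rot1 at col 0 (width 2): heights before test = [0 3 3 4 3]; fits = True

Answer: yes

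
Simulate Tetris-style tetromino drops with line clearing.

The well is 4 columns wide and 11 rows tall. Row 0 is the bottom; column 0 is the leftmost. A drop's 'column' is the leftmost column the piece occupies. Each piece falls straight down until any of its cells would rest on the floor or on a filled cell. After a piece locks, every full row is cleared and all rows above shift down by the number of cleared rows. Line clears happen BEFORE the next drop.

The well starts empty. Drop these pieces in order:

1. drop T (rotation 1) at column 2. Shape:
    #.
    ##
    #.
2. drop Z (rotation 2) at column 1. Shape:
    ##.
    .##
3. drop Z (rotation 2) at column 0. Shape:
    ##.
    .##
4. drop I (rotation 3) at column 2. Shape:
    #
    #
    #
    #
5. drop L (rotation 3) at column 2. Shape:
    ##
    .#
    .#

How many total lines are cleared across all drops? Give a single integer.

Drop 1: T rot1 at col 2 lands with bottom-row=0; cleared 0 line(s) (total 0); column heights now [0 0 3 2], max=3
Drop 2: Z rot2 at col 1 lands with bottom-row=3; cleared 0 line(s) (total 0); column heights now [0 5 5 4], max=5
Drop 3: Z rot2 at col 0 lands with bottom-row=5; cleared 0 line(s) (total 0); column heights now [7 7 6 4], max=7
Drop 4: I rot3 at col 2 lands with bottom-row=6; cleared 0 line(s) (total 0); column heights now [7 7 10 4], max=10
Drop 5: L rot3 at col 2 lands with bottom-row=8; cleared 0 line(s) (total 0); column heights now [7 7 11 11], max=11

Answer: 0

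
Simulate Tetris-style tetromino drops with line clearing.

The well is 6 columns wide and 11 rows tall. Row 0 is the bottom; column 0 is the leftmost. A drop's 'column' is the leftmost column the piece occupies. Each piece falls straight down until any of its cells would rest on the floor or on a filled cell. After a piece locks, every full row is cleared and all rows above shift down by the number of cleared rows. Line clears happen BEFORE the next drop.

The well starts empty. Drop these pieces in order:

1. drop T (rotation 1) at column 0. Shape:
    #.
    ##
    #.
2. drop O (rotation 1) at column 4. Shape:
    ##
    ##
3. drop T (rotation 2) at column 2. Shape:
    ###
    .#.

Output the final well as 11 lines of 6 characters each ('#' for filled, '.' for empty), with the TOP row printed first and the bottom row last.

Drop 1: T rot1 at col 0 lands with bottom-row=0; cleared 0 line(s) (total 0); column heights now [3 2 0 0 0 0], max=3
Drop 2: O rot1 at col 4 lands with bottom-row=0; cleared 0 line(s) (total 0); column heights now [3 2 0 0 2 2], max=3
Drop 3: T rot2 at col 2 lands with bottom-row=1; cleared 0 line(s) (total 0); column heights now [3 2 3 3 3 2], max=3

Answer: ......
......
......
......
......
......
......
......
#.###.
##.###
#...##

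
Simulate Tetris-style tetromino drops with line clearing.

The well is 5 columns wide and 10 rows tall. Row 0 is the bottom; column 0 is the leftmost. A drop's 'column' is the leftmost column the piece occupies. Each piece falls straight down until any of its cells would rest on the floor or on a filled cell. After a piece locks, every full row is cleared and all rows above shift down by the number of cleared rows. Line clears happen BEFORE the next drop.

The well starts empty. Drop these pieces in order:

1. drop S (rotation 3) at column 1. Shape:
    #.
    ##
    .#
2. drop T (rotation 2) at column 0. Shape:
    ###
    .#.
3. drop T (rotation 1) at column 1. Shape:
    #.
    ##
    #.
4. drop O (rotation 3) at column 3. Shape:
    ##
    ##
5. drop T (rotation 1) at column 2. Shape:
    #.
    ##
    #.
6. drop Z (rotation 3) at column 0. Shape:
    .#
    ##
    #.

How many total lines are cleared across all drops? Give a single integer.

Drop 1: S rot3 at col 1 lands with bottom-row=0; cleared 0 line(s) (total 0); column heights now [0 3 2 0 0], max=3
Drop 2: T rot2 at col 0 lands with bottom-row=3; cleared 0 line(s) (total 0); column heights now [5 5 5 0 0], max=5
Drop 3: T rot1 at col 1 lands with bottom-row=5; cleared 0 line(s) (total 0); column heights now [5 8 7 0 0], max=8
Drop 4: O rot3 at col 3 lands with bottom-row=0; cleared 0 line(s) (total 0); column heights now [5 8 7 2 2], max=8
Drop 5: T rot1 at col 2 lands with bottom-row=7; cleared 0 line(s) (total 0); column heights now [5 8 10 9 2], max=10
Drop 6: Z rot3 at col 0 lands with bottom-row=7; cleared 0 line(s) (total 0); column heights now [9 10 10 9 2], max=10

Answer: 0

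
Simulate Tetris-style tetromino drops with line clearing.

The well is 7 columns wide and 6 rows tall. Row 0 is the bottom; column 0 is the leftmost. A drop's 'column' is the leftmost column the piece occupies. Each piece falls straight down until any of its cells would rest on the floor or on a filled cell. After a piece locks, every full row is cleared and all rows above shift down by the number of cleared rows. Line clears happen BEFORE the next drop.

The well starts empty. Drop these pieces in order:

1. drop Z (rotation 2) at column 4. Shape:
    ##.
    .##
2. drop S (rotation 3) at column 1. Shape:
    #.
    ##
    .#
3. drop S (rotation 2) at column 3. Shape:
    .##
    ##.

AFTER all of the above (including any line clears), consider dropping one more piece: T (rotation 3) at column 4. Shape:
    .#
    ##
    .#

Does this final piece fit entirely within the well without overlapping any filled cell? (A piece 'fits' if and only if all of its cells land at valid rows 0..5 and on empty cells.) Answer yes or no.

Drop 1: Z rot2 at col 4 lands with bottom-row=0; cleared 0 line(s) (total 0); column heights now [0 0 0 0 2 2 1], max=2
Drop 2: S rot3 at col 1 lands with bottom-row=0; cleared 0 line(s) (total 0); column heights now [0 3 2 0 2 2 1], max=3
Drop 3: S rot2 at col 3 lands with bottom-row=2; cleared 0 line(s) (total 0); column heights now [0 3 2 3 4 4 1], max=4
Test piece T rot3 at col 4 (width 2): heights before test = [0 3 2 3 4 4 1]; fits = False

Answer: no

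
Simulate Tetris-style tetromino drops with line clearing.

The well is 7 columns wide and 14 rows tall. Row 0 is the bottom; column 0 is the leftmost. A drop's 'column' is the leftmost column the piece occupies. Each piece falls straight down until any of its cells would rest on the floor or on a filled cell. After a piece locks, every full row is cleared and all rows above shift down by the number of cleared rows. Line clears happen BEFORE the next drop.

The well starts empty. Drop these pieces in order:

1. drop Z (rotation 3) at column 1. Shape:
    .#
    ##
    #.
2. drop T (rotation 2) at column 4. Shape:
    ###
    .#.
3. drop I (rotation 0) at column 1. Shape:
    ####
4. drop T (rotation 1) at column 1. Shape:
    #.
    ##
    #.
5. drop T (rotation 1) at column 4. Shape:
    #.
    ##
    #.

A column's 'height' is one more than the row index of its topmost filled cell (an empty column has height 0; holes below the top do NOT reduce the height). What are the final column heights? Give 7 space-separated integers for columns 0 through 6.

Answer: 0 7 6 4 7 6 2

Derivation:
Drop 1: Z rot3 at col 1 lands with bottom-row=0; cleared 0 line(s) (total 0); column heights now [0 2 3 0 0 0 0], max=3
Drop 2: T rot2 at col 4 lands with bottom-row=0; cleared 0 line(s) (total 0); column heights now [0 2 3 0 2 2 2], max=3
Drop 3: I rot0 at col 1 lands with bottom-row=3; cleared 0 line(s) (total 0); column heights now [0 4 4 4 4 2 2], max=4
Drop 4: T rot1 at col 1 lands with bottom-row=4; cleared 0 line(s) (total 0); column heights now [0 7 6 4 4 2 2], max=7
Drop 5: T rot1 at col 4 lands with bottom-row=4; cleared 0 line(s) (total 0); column heights now [0 7 6 4 7 6 2], max=7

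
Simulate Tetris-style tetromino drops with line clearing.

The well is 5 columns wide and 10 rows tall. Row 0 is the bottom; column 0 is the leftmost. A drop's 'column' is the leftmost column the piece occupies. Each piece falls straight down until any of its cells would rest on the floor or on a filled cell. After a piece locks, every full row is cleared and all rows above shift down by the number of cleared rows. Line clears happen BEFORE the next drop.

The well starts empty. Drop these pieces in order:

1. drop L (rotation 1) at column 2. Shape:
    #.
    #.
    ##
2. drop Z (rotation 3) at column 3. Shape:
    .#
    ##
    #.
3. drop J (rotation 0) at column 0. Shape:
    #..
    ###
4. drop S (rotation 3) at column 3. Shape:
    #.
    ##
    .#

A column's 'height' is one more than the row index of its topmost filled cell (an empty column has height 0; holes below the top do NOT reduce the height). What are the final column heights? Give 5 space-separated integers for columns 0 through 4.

Drop 1: L rot1 at col 2 lands with bottom-row=0; cleared 0 line(s) (total 0); column heights now [0 0 3 1 0], max=3
Drop 2: Z rot3 at col 3 lands with bottom-row=1; cleared 0 line(s) (total 0); column heights now [0 0 3 3 4], max=4
Drop 3: J rot0 at col 0 lands with bottom-row=3; cleared 0 line(s) (total 0); column heights now [5 4 4 3 4], max=5
Drop 4: S rot3 at col 3 lands with bottom-row=4; cleared 0 line(s) (total 0); column heights now [5 4 4 7 6], max=7

Answer: 5 4 4 7 6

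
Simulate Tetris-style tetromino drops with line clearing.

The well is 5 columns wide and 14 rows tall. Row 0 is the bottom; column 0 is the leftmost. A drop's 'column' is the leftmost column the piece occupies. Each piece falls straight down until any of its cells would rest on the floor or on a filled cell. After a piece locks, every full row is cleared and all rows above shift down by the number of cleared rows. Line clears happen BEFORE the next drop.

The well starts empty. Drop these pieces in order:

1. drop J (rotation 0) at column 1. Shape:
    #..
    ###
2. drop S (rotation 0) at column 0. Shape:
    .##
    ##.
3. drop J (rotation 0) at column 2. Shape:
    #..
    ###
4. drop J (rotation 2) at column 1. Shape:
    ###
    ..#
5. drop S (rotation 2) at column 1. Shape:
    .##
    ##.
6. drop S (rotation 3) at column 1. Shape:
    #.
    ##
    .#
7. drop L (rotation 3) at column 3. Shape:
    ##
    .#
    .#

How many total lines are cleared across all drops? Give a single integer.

Answer: 0

Derivation:
Drop 1: J rot0 at col 1 lands with bottom-row=0; cleared 0 line(s) (total 0); column heights now [0 2 1 1 0], max=2
Drop 2: S rot0 at col 0 lands with bottom-row=2; cleared 0 line(s) (total 0); column heights now [3 4 4 1 0], max=4
Drop 3: J rot0 at col 2 lands with bottom-row=4; cleared 0 line(s) (total 0); column heights now [3 4 6 5 5], max=6
Drop 4: J rot2 at col 1 lands with bottom-row=5; cleared 0 line(s) (total 0); column heights now [3 7 7 7 5], max=7
Drop 5: S rot2 at col 1 lands with bottom-row=7; cleared 0 line(s) (total 0); column heights now [3 8 9 9 5], max=9
Drop 6: S rot3 at col 1 lands with bottom-row=9; cleared 0 line(s) (total 0); column heights now [3 12 11 9 5], max=12
Drop 7: L rot3 at col 3 lands with bottom-row=7; cleared 0 line(s) (total 0); column heights now [3 12 11 10 10], max=12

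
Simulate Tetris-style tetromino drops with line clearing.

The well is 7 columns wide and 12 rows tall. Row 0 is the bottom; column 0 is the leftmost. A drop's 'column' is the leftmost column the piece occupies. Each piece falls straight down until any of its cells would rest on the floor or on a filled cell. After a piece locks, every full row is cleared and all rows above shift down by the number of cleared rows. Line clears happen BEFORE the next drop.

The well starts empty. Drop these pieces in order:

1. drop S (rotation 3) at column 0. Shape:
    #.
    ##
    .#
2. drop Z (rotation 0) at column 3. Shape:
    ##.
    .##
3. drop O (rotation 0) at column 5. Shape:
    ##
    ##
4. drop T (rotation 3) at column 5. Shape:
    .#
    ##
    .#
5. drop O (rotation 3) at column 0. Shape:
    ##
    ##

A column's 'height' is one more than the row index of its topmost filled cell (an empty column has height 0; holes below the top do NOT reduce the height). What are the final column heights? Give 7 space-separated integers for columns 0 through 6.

Drop 1: S rot3 at col 0 lands with bottom-row=0; cleared 0 line(s) (total 0); column heights now [3 2 0 0 0 0 0], max=3
Drop 2: Z rot0 at col 3 lands with bottom-row=0; cleared 0 line(s) (total 0); column heights now [3 2 0 2 2 1 0], max=3
Drop 3: O rot0 at col 5 lands with bottom-row=1; cleared 0 line(s) (total 0); column heights now [3 2 0 2 2 3 3], max=3
Drop 4: T rot3 at col 5 lands with bottom-row=3; cleared 0 line(s) (total 0); column heights now [3 2 0 2 2 5 6], max=6
Drop 5: O rot3 at col 0 lands with bottom-row=3; cleared 0 line(s) (total 0); column heights now [5 5 0 2 2 5 6], max=6

Answer: 5 5 0 2 2 5 6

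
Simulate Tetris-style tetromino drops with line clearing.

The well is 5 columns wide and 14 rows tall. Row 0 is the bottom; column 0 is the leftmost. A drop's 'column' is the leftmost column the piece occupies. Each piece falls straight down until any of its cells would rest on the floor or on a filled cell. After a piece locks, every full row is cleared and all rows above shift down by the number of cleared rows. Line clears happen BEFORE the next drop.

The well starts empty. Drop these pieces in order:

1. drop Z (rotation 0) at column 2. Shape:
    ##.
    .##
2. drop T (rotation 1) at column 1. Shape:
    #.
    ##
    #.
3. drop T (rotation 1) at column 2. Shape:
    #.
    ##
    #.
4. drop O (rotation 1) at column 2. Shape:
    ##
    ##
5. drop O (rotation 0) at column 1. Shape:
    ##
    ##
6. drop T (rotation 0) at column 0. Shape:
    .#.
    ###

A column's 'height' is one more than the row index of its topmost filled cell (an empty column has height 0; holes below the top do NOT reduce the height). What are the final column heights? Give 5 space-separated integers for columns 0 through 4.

Answer: 11 12 11 8 1

Derivation:
Drop 1: Z rot0 at col 2 lands with bottom-row=0; cleared 0 line(s) (total 0); column heights now [0 0 2 2 1], max=2
Drop 2: T rot1 at col 1 lands with bottom-row=1; cleared 0 line(s) (total 0); column heights now [0 4 3 2 1], max=4
Drop 3: T rot1 at col 2 lands with bottom-row=3; cleared 0 line(s) (total 0); column heights now [0 4 6 5 1], max=6
Drop 4: O rot1 at col 2 lands with bottom-row=6; cleared 0 line(s) (total 0); column heights now [0 4 8 8 1], max=8
Drop 5: O rot0 at col 1 lands with bottom-row=8; cleared 0 line(s) (total 0); column heights now [0 10 10 8 1], max=10
Drop 6: T rot0 at col 0 lands with bottom-row=10; cleared 0 line(s) (total 0); column heights now [11 12 11 8 1], max=12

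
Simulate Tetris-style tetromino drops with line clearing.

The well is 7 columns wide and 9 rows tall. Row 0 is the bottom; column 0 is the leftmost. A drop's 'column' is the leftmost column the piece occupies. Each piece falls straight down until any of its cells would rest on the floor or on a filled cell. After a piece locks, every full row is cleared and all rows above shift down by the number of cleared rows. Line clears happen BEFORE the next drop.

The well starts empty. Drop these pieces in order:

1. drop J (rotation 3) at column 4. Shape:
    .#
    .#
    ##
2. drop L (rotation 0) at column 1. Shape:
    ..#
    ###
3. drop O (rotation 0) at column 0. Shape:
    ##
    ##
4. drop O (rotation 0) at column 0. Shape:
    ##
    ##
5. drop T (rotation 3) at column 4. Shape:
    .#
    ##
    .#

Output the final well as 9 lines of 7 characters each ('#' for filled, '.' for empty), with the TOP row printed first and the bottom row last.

Drop 1: J rot3 at col 4 lands with bottom-row=0; cleared 0 line(s) (total 0); column heights now [0 0 0 0 1 3 0], max=3
Drop 2: L rot0 at col 1 lands with bottom-row=0; cleared 0 line(s) (total 0); column heights now [0 1 1 2 1 3 0], max=3
Drop 3: O rot0 at col 0 lands with bottom-row=1; cleared 0 line(s) (total 0); column heights now [3 3 1 2 1 3 0], max=3
Drop 4: O rot0 at col 0 lands with bottom-row=3; cleared 0 line(s) (total 0); column heights now [5 5 1 2 1 3 0], max=5
Drop 5: T rot3 at col 4 lands with bottom-row=3; cleared 0 line(s) (total 0); column heights now [5 5 1 2 5 6 0], max=6

Answer: .......
.......
.......
.....#.
##..##.
##...#.
##...#.
##.#.#.
.#####.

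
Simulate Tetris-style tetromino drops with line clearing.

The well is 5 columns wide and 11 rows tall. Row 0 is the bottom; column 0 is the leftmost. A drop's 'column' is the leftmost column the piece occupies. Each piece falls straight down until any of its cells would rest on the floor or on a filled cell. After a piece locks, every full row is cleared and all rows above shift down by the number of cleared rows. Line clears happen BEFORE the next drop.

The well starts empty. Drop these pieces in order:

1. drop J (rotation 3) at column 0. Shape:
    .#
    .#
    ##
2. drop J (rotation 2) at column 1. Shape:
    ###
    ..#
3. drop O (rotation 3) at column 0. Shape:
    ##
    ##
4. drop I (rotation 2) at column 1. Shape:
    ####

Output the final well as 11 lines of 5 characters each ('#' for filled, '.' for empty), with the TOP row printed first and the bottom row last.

Drop 1: J rot3 at col 0 lands with bottom-row=0; cleared 0 line(s) (total 0); column heights now [1 3 0 0 0], max=3
Drop 2: J rot2 at col 1 lands with bottom-row=2; cleared 0 line(s) (total 0); column heights now [1 4 4 4 0], max=4
Drop 3: O rot3 at col 0 lands with bottom-row=4; cleared 0 line(s) (total 0); column heights now [6 6 4 4 0], max=6
Drop 4: I rot2 at col 1 lands with bottom-row=6; cleared 0 line(s) (total 0); column heights now [6 7 7 7 7], max=7

Answer: .....
.....
.....
.....
.####
##...
##...
.###.
.#.#.
.#...
##...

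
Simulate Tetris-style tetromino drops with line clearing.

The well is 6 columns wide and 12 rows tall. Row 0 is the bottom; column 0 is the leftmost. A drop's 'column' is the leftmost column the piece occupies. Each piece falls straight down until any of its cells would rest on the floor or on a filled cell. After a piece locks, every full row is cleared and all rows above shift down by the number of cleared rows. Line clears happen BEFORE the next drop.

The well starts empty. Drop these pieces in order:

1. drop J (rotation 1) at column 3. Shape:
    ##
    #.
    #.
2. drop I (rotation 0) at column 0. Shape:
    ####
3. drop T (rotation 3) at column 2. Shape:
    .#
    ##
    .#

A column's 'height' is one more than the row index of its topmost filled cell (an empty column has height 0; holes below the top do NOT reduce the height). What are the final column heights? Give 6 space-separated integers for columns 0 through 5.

Answer: 4 4 6 7 3 0

Derivation:
Drop 1: J rot1 at col 3 lands with bottom-row=0; cleared 0 line(s) (total 0); column heights now [0 0 0 3 3 0], max=3
Drop 2: I rot0 at col 0 lands with bottom-row=3; cleared 0 line(s) (total 0); column heights now [4 4 4 4 3 0], max=4
Drop 3: T rot3 at col 2 lands with bottom-row=4; cleared 0 line(s) (total 0); column heights now [4 4 6 7 3 0], max=7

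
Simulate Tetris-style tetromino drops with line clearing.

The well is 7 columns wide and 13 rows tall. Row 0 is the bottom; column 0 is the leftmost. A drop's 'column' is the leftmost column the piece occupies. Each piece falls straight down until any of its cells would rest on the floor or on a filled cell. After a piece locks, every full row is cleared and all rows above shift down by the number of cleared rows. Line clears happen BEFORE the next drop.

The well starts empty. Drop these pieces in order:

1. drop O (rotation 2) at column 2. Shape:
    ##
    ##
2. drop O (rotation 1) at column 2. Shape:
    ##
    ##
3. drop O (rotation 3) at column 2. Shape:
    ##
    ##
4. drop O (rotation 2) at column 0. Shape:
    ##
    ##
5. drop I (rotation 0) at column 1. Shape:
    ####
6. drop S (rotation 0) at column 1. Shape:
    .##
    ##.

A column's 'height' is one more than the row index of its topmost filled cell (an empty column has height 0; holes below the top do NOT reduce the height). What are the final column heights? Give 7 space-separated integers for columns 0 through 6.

Answer: 2 8 9 9 7 0 0

Derivation:
Drop 1: O rot2 at col 2 lands with bottom-row=0; cleared 0 line(s) (total 0); column heights now [0 0 2 2 0 0 0], max=2
Drop 2: O rot1 at col 2 lands with bottom-row=2; cleared 0 line(s) (total 0); column heights now [0 0 4 4 0 0 0], max=4
Drop 3: O rot3 at col 2 lands with bottom-row=4; cleared 0 line(s) (total 0); column heights now [0 0 6 6 0 0 0], max=6
Drop 4: O rot2 at col 0 lands with bottom-row=0; cleared 0 line(s) (total 0); column heights now [2 2 6 6 0 0 0], max=6
Drop 5: I rot0 at col 1 lands with bottom-row=6; cleared 0 line(s) (total 0); column heights now [2 7 7 7 7 0 0], max=7
Drop 6: S rot0 at col 1 lands with bottom-row=7; cleared 0 line(s) (total 0); column heights now [2 8 9 9 7 0 0], max=9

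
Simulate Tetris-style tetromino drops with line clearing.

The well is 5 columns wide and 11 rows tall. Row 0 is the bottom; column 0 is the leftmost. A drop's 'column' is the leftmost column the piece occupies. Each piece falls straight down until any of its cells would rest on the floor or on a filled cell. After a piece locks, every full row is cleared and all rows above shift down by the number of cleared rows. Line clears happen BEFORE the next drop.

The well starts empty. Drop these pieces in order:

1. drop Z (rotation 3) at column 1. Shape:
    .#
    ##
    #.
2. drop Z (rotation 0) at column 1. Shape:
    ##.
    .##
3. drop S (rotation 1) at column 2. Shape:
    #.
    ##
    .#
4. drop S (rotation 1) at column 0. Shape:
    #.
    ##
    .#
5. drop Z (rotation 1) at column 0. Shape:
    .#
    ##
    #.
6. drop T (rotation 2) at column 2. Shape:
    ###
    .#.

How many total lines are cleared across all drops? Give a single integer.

Answer: 0

Derivation:
Drop 1: Z rot3 at col 1 lands with bottom-row=0; cleared 0 line(s) (total 0); column heights now [0 2 3 0 0], max=3
Drop 2: Z rot0 at col 1 lands with bottom-row=3; cleared 0 line(s) (total 0); column heights now [0 5 5 4 0], max=5
Drop 3: S rot1 at col 2 lands with bottom-row=4; cleared 0 line(s) (total 0); column heights now [0 5 7 6 0], max=7
Drop 4: S rot1 at col 0 lands with bottom-row=5; cleared 0 line(s) (total 0); column heights now [8 7 7 6 0], max=8
Drop 5: Z rot1 at col 0 lands with bottom-row=8; cleared 0 line(s) (total 0); column heights now [10 11 7 6 0], max=11
Drop 6: T rot2 at col 2 lands with bottom-row=6; cleared 0 line(s) (total 0); column heights now [10 11 8 8 8], max=11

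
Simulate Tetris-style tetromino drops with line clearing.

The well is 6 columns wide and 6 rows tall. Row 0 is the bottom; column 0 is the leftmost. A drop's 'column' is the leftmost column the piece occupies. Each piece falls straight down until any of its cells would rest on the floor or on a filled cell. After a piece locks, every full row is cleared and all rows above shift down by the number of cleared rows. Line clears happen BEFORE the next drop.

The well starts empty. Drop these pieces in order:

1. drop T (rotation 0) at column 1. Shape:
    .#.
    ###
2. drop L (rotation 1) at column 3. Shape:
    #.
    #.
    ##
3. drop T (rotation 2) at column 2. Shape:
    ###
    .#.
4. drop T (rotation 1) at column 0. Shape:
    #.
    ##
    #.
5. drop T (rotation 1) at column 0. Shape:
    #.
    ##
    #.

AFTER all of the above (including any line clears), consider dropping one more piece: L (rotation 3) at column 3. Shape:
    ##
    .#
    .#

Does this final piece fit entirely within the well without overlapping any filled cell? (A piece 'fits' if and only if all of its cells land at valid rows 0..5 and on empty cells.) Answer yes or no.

Answer: no

Derivation:
Drop 1: T rot0 at col 1 lands with bottom-row=0; cleared 0 line(s) (total 0); column heights now [0 1 2 1 0 0], max=2
Drop 2: L rot1 at col 3 lands with bottom-row=1; cleared 0 line(s) (total 0); column heights now [0 1 2 4 2 0], max=4
Drop 3: T rot2 at col 2 lands with bottom-row=4; cleared 0 line(s) (total 0); column heights now [0 1 6 6 6 0], max=6
Drop 4: T rot1 at col 0 lands with bottom-row=0; cleared 0 line(s) (total 0); column heights now [3 2 6 6 6 0], max=6
Drop 5: T rot1 at col 0 lands with bottom-row=3; cleared 0 line(s) (total 0); column heights now [6 5 6 6 6 0], max=6
Test piece L rot3 at col 3 (width 2): heights before test = [6 5 6 6 6 0]; fits = False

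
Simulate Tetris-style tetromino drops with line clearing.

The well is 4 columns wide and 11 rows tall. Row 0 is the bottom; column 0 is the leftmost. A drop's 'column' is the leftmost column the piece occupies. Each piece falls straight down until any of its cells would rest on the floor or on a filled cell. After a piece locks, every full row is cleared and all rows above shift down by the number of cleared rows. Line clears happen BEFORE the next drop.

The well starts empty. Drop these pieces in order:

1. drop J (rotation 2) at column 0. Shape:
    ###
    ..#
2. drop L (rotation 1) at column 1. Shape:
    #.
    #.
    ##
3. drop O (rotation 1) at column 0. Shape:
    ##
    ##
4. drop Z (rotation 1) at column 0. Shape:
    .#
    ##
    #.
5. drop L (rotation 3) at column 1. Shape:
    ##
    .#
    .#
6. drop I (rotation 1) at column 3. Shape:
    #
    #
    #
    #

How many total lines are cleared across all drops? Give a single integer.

Answer: 1

Derivation:
Drop 1: J rot2 at col 0 lands with bottom-row=0; cleared 0 line(s) (total 0); column heights now [2 2 2 0], max=2
Drop 2: L rot1 at col 1 lands with bottom-row=2; cleared 0 line(s) (total 0); column heights now [2 5 3 0], max=5
Drop 3: O rot1 at col 0 lands with bottom-row=5; cleared 0 line(s) (total 0); column heights now [7 7 3 0], max=7
Drop 4: Z rot1 at col 0 lands with bottom-row=7; cleared 0 line(s) (total 0); column heights now [9 10 3 0], max=10
Drop 5: L rot3 at col 1 lands with bottom-row=8; cleared 0 line(s) (total 0); column heights now [9 11 11 0], max=11
Drop 6: I rot1 at col 3 lands with bottom-row=0; cleared 1 line(s) (total 1); column heights now [8 10 10 3], max=10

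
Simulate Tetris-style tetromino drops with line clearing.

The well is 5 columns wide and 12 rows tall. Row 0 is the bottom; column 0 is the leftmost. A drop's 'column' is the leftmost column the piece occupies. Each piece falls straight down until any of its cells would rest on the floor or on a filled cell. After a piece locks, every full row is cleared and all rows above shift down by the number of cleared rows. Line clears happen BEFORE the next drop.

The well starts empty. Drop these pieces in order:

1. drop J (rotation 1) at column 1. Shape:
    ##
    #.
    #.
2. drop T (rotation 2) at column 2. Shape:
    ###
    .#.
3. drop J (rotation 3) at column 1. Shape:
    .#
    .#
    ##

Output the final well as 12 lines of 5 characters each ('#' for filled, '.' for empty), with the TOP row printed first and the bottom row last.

Answer: .....
.....
.....
.....
.....
..#..
..#..
.##..
..###
.###.
.#...
.#...

Derivation:
Drop 1: J rot1 at col 1 lands with bottom-row=0; cleared 0 line(s) (total 0); column heights now [0 3 3 0 0], max=3
Drop 2: T rot2 at col 2 lands with bottom-row=2; cleared 0 line(s) (total 0); column heights now [0 3 4 4 4], max=4
Drop 3: J rot3 at col 1 lands with bottom-row=4; cleared 0 line(s) (total 0); column heights now [0 5 7 4 4], max=7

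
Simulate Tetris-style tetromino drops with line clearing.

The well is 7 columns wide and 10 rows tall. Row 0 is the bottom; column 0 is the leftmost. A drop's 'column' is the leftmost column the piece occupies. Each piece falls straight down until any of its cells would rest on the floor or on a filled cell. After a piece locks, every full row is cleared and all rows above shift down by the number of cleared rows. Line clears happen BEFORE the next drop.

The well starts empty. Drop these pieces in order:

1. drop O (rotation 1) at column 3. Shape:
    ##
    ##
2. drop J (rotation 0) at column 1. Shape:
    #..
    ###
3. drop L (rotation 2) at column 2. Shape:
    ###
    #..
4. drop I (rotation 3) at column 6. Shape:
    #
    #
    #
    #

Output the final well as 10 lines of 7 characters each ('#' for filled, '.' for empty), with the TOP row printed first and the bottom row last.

Answer: .......
.......
.......
.......
.......
..###..
.##...#
.###..#
...##.#
...##.#

Derivation:
Drop 1: O rot1 at col 3 lands with bottom-row=0; cleared 0 line(s) (total 0); column heights now [0 0 0 2 2 0 0], max=2
Drop 2: J rot0 at col 1 lands with bottom-row=2; cleared 0 line(s) (total 0); column heights now [0 4 3 3 2 0 0], max=4
Drop 3: L rot2 at col 2 lands with bottom-row=3; cleared 0 line(s) (total 0); column heights now [0 4 5 5 5 0 0], max=5
Drop 4: I rot3 at col 6 lands with bottom-row=0; cleared 0 line(s) (total 0); column heights now [0 4 5 5 5 0 4], max=5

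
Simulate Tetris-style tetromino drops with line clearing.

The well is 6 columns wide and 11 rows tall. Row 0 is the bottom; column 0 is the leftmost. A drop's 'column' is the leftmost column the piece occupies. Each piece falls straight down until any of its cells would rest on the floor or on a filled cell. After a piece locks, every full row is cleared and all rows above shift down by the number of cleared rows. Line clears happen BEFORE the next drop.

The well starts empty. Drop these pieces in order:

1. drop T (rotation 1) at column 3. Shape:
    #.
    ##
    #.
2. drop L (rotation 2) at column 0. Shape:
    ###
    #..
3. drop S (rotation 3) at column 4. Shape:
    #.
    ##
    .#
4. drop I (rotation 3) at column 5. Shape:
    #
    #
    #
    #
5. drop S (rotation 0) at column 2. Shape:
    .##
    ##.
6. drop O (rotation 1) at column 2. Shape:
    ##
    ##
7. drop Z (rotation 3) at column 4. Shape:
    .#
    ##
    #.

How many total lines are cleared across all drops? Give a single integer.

Answer: 1

Derivation:
Drop 1: T rot1 at col 3 lands with bottom-row=0; cleared 0 line(s) (total 0); column heights now [0 0 0 3 2 0], max=3
Drop 2: L rot2 at col 0 lands with bottom-row=0; cleared 0 line(s) (total 0); column heights now [2 2 2 3 2 0], max=3
Drop 3: S rot3 at col 4 lands with bottom-row=1; cleared 1 line(s) (total 1); column heights now [1 0 0 2 3 2], max=3
Drop 4: I rot3 at col 5 lands with bottom-row=2; cleared 0 line(s) (total 1); column heights now [1 0 0 2 3 6], max=6
Drop 5: S rot0 at col 2 lands with bottom-row=2; cleared 0 line(s) (total 1); column heights now [1 0 3 4 4 6], max=6
Drop 6: O rot1 at col 2 lands with bottom-row=4; cleared 0 line(s) (total 1); column heights now [1 0 6 6 4 6], max=6
Drop 7: Z rot3 at col 4 lands with bottom-row=5; cleared 0 line(s) (total 1); column heights now [1 0 6 6 7 8], max=8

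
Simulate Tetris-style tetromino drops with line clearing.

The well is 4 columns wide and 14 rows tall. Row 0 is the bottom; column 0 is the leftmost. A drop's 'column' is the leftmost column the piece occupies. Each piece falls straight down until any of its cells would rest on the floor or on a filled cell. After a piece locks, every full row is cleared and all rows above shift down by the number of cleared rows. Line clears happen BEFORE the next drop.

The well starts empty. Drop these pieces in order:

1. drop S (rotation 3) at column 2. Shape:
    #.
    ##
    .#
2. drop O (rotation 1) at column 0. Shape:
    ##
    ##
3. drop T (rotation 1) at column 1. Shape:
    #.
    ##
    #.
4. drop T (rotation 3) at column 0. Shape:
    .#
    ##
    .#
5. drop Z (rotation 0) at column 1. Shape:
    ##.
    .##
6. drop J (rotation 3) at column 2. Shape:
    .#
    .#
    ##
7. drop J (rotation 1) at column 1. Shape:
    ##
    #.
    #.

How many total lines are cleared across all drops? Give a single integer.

Drop 1: S rot3 at col 2 lands with bottom-row=0; cleared 0 line(s) (total 0); column heights now [0 0 3 2], max=3
Drop 2: O rot1 at col 0 lands with bottom-row=0; cleared 1 line(s) (total 1); column heights now [1 1 2 1], max=2
Drop 3: T rot1 at col 1 lands with bottom-row=1; cleared 0 line(s) (total 1); column heights now [1 4 3 1], max=4
Drop 4: T rot3 at col 0 lands with bottom-row=4; cleared 0 line(s) (total 1); column heights now [6 7 3 1], max=7
Drop 5: Z rot0 at col 1 lands with bottom-row=6; cleared 0 line(s) (total 1); column heights now [6 8 8 7], max=8
Drop 6: J rot3 at col 2 lands with bottom-row=8; cleared 0 line(s) (total 1); column heights now [6 8 9 11], max=11
Drop 7: J rot1 at col 1 lands with bottom-row=8; cleared 0 line(s) (total 1); column heights now [6 11 11 11], max=11

Answer: 1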